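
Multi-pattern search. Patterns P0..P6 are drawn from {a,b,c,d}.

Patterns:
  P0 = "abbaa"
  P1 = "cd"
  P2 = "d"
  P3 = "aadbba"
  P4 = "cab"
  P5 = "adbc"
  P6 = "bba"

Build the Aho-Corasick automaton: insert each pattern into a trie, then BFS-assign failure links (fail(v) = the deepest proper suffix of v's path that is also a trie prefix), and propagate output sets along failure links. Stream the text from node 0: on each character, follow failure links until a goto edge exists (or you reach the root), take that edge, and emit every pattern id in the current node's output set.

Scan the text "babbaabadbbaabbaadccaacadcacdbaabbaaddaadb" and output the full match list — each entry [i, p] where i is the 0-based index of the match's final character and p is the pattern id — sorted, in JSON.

Construct AC machine:
Trie nodes:
  0='ε' goto a→1 b→19 c→6 d→8
  1='a' goto a→9 b→2 d→16
  2='ab' goto b→3
  3='abb' goto a→4
  4='abba' goto a→5
  5='abbaa' goto ·  ←P0
  6='c' goto a→14 d→7
  7='cd' goto ·  ←P1
  8='d' goto ·  ←P2
  9='aa' goto d→10
  10='aad' goto b→11
  11='aadb' goto b→12
  12='aadbb' goto a→13
  13='aadbba' goto ·  ←P3
  14='ca' goto b→15
  15='cab' goto ·  ←P4
  16='ad' goto b→17
  17='adb' goto c→18
  18='adbc' goto ·  ←P5
  19='b' goto b→20
  20='bb' goto a→21
  21='bba' goto ·  ←P6

BFS fail/out derivation:
  fail(1) 'a': from fail(0)=0 chase 'a': 0 ⇒ 0;  out=∅∪out(0)=∅
  fail(6) 'c': from fail(0)=0 chase 'c': 0 ⇒ 0;  out=∅∪out(0)=∅
  fail(8) 'd': from fail(0)=0 chase 'd': 0 ⇒ 0;  out={2}∪out(0)={2}
  fail(19) 'b': from fail(0)=0 chase 'b': 0 ⇒ 0;  out=∅∪out(0)=∅
  fail(2) 'ab': from fail(1)=0 chase 'b': 0 ⇒ 19;  out=∅∪out(19)=∅
  fail(7) 'cd': from fail(6)=0 chase 'd': 0 ⇒ 8;  out={1}∪out(8)={1,2}
  fail(9) 'aa': from fail(1)=0 chase 'a': 0 ⇒ 1;  out=∅∪out(1)=∅
  fail(14) 'ca': from fail(6)=0 chase 'a': 0 ⇒ 1;  out=∅∪out(1)=∅
  fail(16) 'ad': from fail(1)=0 chase 'd': 0 ⇒ 8;  out=∅∪out(8)={2}
  fail(20) 'bb': from fail(19)=0 chase 'b': 0 ⇒ 19;  out=∅∪out(19)=∅
  fail(3) 'abb': from fail(2)=19 chase 'b': 19 ⇒ 20;  out=∅∪out(20)=∅
  fail(10) 'aad': from fail(9)=1 chase 'd': 1 ⇒ 16;  out=∅∪out(16)={2}
  fail(15) 'cab': from fail(14)=1 chase 'b': 1 ⇒ 2;  out={4}∪out(2)={4}
  fail(17) 'adb': from fail(16)=8 chase 'b': 8→0 ⇒ 19;  out=∅∪out(19)=∅
  fail(21) 'bba': from fail(20)=19 chase 'a': 19→0 ⇒ 1;  out={6}∪out(1)={6}
  fail(4) 'abba': from fail(3)=20 chase 'a': 20 ⇒ 21;  out=∅∪out(21)={6}
  fail(11) 'aadb': from fail(10)=16 chase 'b': 16 ⇒ 17;  out=∅∪out(17)=∅
  fail(18) 'adbc': from fail(17)=19 chase 'c': 19→0 ⇒ 6;  out={5}∪out(6)={5}
  fail(5) 'abbaa': from fail(4)=21 chase 'a': 21→1 ⇒ 9;  out={0}∪out(9)={0}
  fail(12) 'aadbb': from fail(11)=17 chase 'b': 17→19 ⇒ 20;  out=∅∪out(20)=∅
  fail(13) 'aadbba': from fail(12)=20 chase 'a': 20 ⇒ 21;  out={3}∪out(21)={3,6}

Scan:
pos 0 'b': at 19
pos 1 'a': at 1 (fail-walked)
pos 2 'b': at 2
pos 3 'b': at 3
pos 4 'a': at 4  emit P6@[2:4]
pos 5 'a': at 5  emit P0@[1:5]
pos 6 'b': at 2 (fail-walked)
pos 7 'a': at 1 (fail-walked)
pos 8 'd': at 16  emit P2@[8:8]
pos 9 'b': at 17
pos 10 'b': at 20 (fail-walked)
pos 11 'a': at 21  emit P6@[9:11]
pos 12 'a': at 9 (fail-walked)
pos 13 'b': at 2 (fail-walked)
pos 14 'b': at 3
pos 15 'a': at 4  emit P6@[13:15]
pos 16 'a': at 5  emit P0@[12:16]
pos 17 'd': at 10 (fail-walked)  emit P2@[17:17]
pos 18 'c': at 6 (fail-walked)
pos 19 'c': at 6 (fail-walked)
pos 20 'a': at 14
pos 21 'a': at 9 (fail-walked)
pos 22 'c': at 6 (fail-walked)
pos 23 'a': at 14
pos 24 'd': at 16 (fail-walked)  emit P2@[24:24]
pos 25 'c': at 6 (fail-walked)
pos 26 'a': at 14
pos 27 'c': at 6 (fail-walked)
pos 28 'd': at 7  emit P1@[27:28],P2@[28:28]
pos 29 'b': at 19 (fail-walked)
pos 30 'a': at 1 (fail-walked)
pos 31 'a': at 9
pos 32 'b': at 2 (fail-walked)
pos 33 'b': at 3
pos 34 'a': at 4  emit P6@[32:34]
pos 35 'a': at 5  emit P0@[31:35]
pos 36 'd': at 10 (fail-walked)  emit P2@[36:36]
pos 37 'd': at 8 (fail-walked)  emit P2@[37:37]
pos 38 'a': at 1 (fail-walked)
pos 39 'a': at 9
pos 40 'd': at 10  emit P2@[40:40]
pos 41 'b': at 11

Matches: [[4,6],[5,0],[8,2],[11,6],[15,6],[16,0],[17,2],[24,2],[28,1],[28,2],[34,6],[35,0],[36,2],[37,2],[40,2]]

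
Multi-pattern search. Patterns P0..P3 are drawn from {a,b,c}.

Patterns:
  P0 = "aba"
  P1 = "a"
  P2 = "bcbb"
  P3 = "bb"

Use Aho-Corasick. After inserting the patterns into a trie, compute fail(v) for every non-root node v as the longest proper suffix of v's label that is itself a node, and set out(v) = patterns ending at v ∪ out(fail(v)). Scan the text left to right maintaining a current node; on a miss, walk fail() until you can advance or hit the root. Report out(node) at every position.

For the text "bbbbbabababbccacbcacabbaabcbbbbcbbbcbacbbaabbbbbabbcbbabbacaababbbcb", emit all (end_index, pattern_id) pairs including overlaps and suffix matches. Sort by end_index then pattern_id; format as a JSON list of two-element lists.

Build:
Trie nodes:
  n0 'ε': a→1 b→4
  n1 'a': b→2  [P1 ends]
  n2 'ab': a→3
  n3 'aba': ·  [P0 ends]
  n4 'b': b→8 c→5
  n5 'bc': b→6
  n6 'bcb': b→7
  n7 'bcbb': ·  [P2 ends]
  n8 'bb': ·  [P3 ends]

Failure links (BFS by depth):
  fail(1) 'a': from fail(0)=0 chase 'a': 0 ⇒ 0;  out={1}∪out(0)={1}
  fail(4) 'b': from fail(0)=0 chase 'b': 0 ⇒ 0;  out=∅∪out(0)=∅
  fail(2) 'ab': from fail(1)=0 chase 'b': 0 ⇒ 4;  out=∅∪out(4)=∅
  fail(5) 'bc': from fail(4)=0 chase 'c': 0 ⇒ 0;  out=∅∪out(0)=∅
  fail(8) 'bb': from fail(4)=0 chase 'b': 0 ⇒ 4;  out={3}∪out(4)={3}
  fail(3) 'aba': from fail(2)=4 chase 'a': 4→0 ⇒ 1;  out={0}∪out(1)={0,1}
  fail(6) 'bcb': from fail(5)=0 chase 'b': 0 ⇒ 4;  out=∅∪out(4)=∅
  fail(7) 'bcbb': from fail(6)=4 chase 'b': 4 ⇒ 8;  out={2}∪out(8)={2,3}

Text stream:
i=0 'b': node 0→4
i=1 'b': node 4→8  → match P3@[0:1]
i=2 'b': node 8→8 (via fail)  → match P3@[1:2]
i=3 'b': node 8→8 (via fail)  → match P3@[2:3]
i=4 'b': node 8→8 (via fail)  → match P3@[3:4]
i=5 'a': node 8→1 (via fail)  → match P1@[5:5]
i=6 'b': node 1→2
i=7 'a': node 2→3  → match P0@[5:7],P1@[7:7]
i=8 'b': node 3→2 (via fail)
i=9 'a': node 2→3  → match P0@[7:9],P1@[9:9]
i=10 'b': node 3→2 (via fail)
i=11 'b': node 2→8 (via fail)  → match P3@[10:11]
i=12 'c': node 8→5 (via fail)
i=13 'c': node 5→0 (via fail)
i=14 'a': node 0→1  → match P1@[14:14]
i=15 'c': node 1→0 (via fail)
i=16 'b': node 0→4
i=17 'c': node 4→5
i=18 'a': node 5→1 (via fail)  → match P1@[18:18]
i=19 'c': node 1→0 (via fail)
i=20 'a': node 0→1  → match P1@[20:20]
i=21 'b': node 1→2
i=22 'b': node 2→8 (via fail)  → match P3@[21:22]
i=23 'a': node 8→1 (via fail)  → match P1@[23:23]
i=24 'a': node 1→1 (via fail)  → match P1@[24:24]
i=25 'b': node 1→2
i=26 'c': node 2→5 (via fail)
i=27 'b': node 5→6
i=28 'b': node 6→7  → match P2@[25:28],P3@[27:28]
i=29 'b': node 7→8 (via fail)  → match P3@[28:29]
i=30 'b': node 8→8 (via fail)  → match P3@[29:30]
i=31 'c': node 8→5 (via fail)
i=32 'b': node 5→6
i=33 'b': node 6→7  → match P2@[30:33],P3@[32:33]
i=34 'b': node 7→8 (via fail)  → match P3@[33:34]
i=35 'c': node 8→5 (via fail)
i=36 'b': node 5→6
i=37 'a': node 6→1 (via fail)  → match P1@[37:37]
i=38 'c': node 1→0 (via fail)
i=39 'b': node 0→4
i=40 'b': node 4→8  → match P3@[39:40]
i=41 'a': node 8→1 (via fail)  → match P1@[41:41]
i=42 'a': node 1→1 (via fail)  → match P1@[42:42]
i=43 'b': node 1→2
i=44 'b': node 2→8 (via fail)  → match P3@[43:44]
i=45 'b': node 8→8 (via fail)  → match P3@[44:45]
i=46 'b': node 8→8 (via fail)  → match P3@[45:46]
i=47 'b': node 8→8 (via fail)  → match P3@[46:47]
i=48 'a': node 8→1 (via fail)  → match P1@[48:48]
i=49 'b': node 1→2
i=50 'b': node 2→8 (via fail)  → match P3@[49:50]
i=51 'c': node 8→5 (via fail)
i=52 'b': node 5→6
i=53 'b': node 6→7  → match P2@[50:53],P3@[52:53]
i=54 'a': node 7→1 (via fail)  → match P1@[54:54]
i=55 'b': node 1→2
i=56 'b': node 2→8 (via fail)  → match P3@[55:56]
i=57 'a': node 8→1 (via fail)  → match P1@[57:57]
i=58 'c': node 1→0 (via fail)
i=59 'a': node 0→1  → match P1@[59:59]
i=60 'a': node 1→1 (via fail)  → match P1@[60:60]
i=61 'b': node 1→2
i=62 'a': node 2→3  → match P0@[60:62],P1@[62:62]
i=63 'b': node 3→2 (via fail)
i=64 'b': node 2→8 (via fail)  → match P3@[63:64]
i=65 'b': node 8→8 (via fail)  → match P3@[64:65]
i=66 'c': node 8→5 (via fail)
i=67 'b': node 5→6

Matches: [[1,3],[2,3],[3,3],[4,3],[5,1],[7,0],[7,1],[9,0],[9,1],[11,3],[14,1],[18,1],[20,1],[22,3],[23,1],[24,1],[28,2],[28,3],[29,3],[30,3],[33,2],[33,3],[34,3],[37,1],[40,3],[41,1],[42,1],[44,3],[45,3],[46,3],[47,3],[48,1],[50,3],[53,2],[53,3],[54,1],[56,3],[57,1],[59,1],[60,1],[62,0],[62,1],[64,3],[65,3]]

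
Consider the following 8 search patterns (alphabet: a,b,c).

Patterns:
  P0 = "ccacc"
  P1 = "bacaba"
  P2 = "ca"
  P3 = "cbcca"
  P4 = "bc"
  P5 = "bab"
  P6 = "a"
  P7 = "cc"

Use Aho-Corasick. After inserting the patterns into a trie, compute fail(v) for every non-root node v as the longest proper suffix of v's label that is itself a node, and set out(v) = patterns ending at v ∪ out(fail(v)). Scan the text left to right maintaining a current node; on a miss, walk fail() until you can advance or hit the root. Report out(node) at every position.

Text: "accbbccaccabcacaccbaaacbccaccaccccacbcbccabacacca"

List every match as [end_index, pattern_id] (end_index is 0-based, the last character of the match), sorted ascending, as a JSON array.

Build automaton:
Trie (insert patterns):
  n0 'ε': a→19 b→6 c→1
  n1 'c': a→12 b→13 c→2
  n2 'cc': a→3  ←P7
  n3 'cca': c→4
  n4 'ccac': c→5
  n5 'ccacc': ·  ←P0
  n6 'b': a→7 c→17
  n7 'ba': b→18 c→8
  n8 'bac': a→9
  n9 'baca': b→10
  n10 'bacab': a→11
  n11 'bacaba': ·  ←P1
  n12 'ca': ·  ←P2
  n13 'cb': c→14
  n14 'cbc': c→15
  n15 'cbcc': a→16
  n16 'cbcca': ·  ←P3
  n17 'bc': ·  ←P4
  n18 'bab': ·  ←P5
  n19 'a': ·  ←P6

Failure links (BFS by depth):
  n1('c'): parent n0 fail=0; on 'c' 0 → fail=0;  out ∅∪∅=∅
  n6('b'): parent n0 fail=0; on 'b' 0 → fail=0;  out ∅∪∅=∅
  n19('a'): parent n0 fail=0; on 'a' 0 → fail=0;  out {6}∪∅={6}
  n2('cc'): parent n1 fail=0; on 'c' 0 → fail=1;  out {7}∪∅={7}
  n7('ba'): parent n6 fail=0; on 'a' 0 → fail=19;  out ∅∪{6}={6}
  n12('ca'): parent n1 fail=0; on 'a' 0 → fail=19;  out {2}∪{6}={2,6}
  n13('cb'): parent n1 fail=0; on 'b' 0 → fail=6;  out ∅∪∅=∅
  n17('bc'): parent n6 fail=0; on 'c' 0 → fail=1;  out {4}∪∅={4}
  n3('cca'): parent n2 fail=1; on 'a' 1 → fail=12;  out ∅∪{2,6}={2,6}
  n8('bac'): parent n7 fail=19; on 'c' 19→0 → fail=1;  out ∅∪∅=∅
  n14('cbc'): parent n13 fail=6; on 'c' 6 → fail=17;  out ∅∪{4}={4}
  n18('bab'): parent n7 fail=19; on 'b' 19→0 → fail=6;  out {5}∪∅={5}
  n4('ccac'): parent n3 fail=12; on 'c' 12→19→0 → fail=1;  out ∅∪∅=∅
  n9('baca'): parent n8 fail=1; on 'a' 1 → fail=12;  out ∅∪{2,6}={2,6}
  n15('cbcc'): parent n14 fail=17; on 'c' 17→1 → fail=2;  out ∅∪{7}={7}
  n5('ccacc'): parent n4 fail=1; on 'c' 1 → fail=2;  out {0}∪{7}={0,7}
  n10('bacab'): parent n9 fail=12; on 'b' 12→19→0 → fail=6;  out ∅∪∅=∅
  n16('cbcca'): parent n15 fail=2; on 'a' 2 → fail=3;  out {3}∪{2,6}={2,3,6}
  n11('bacaba'): parent n10 fail=6; on 'a' 6 → fail=7;  out {1}∪{6}={1,6}

Text stream:
[0] read 'a'  n0⇒n19  emit P6@[0:0]
[1] read 'c'  n19⇒n1 (fail-walked)
[2] read 'c'  n1⇒n2  emit P7@[1:2]
[3] read 'b'  n2⇒n13 (fail-walked)
[4] read 'b'  n13⇒n6 (fail-walked)
[5] read 'c'  n6⇒n17  emit P4@[4:5]
[6] read 'c'  n17⇒n2 (fail-walked)  emit P7@[5:6]
[7] read 'a'  n2⇒n3  emit P2@[6:7],P6@[7:7]
[8] read 'c'  n3⇒n4
[9] read 'c'  n4⇒n5  emit P0@[5:9],P7@[8:9]
[10] read 'a'  n5⇒n3 (fail-walked)  emit P2@[9:10],P6@[10:10]
[11] read 'b'  n3⇒n6 (fail-walked)
[12] read 'c'  n6⇒n17  emit P4@[11:12]
[13] read 'a'  n17⇒n12 (fail-walked)  emit P2@[12:13],P6@[13:13]
[14] read 'c'  n12⇒n1 (fail-walked)
[15] read 'a'  n1⇒n12  emit P2@[14:15],P6@[15:15]
[16] read 'c'  n12⇒n1 (fail-walked)
[17] read 'c'  n1⇒n2  emit P7@[16:17]
[18] read 'b'  n2⇒n13 (fail-walked)
[19] read 'a'  n13⇒n7 (fail-walked)  emit P6@[19:19]
[20] read 'a'  n7⇒n19 (fail-walked)  emit P6@[20:20]
[21] read 'a'  n19⇒n19 (fail-walked)  emit P6@[21:21]
[22] read 'c'  n19⇒n1 (fail-walked)
[23] read 'b'  n1⇒n13
[24] read 'c'  n13⇒n14  emit P4@[23:24]
[25] read 'c'  n14⇒n15  emit P7@[24:25]
[26] read 'a'  n15⇒n16  emit P2@[25:26],P3@[22:26],P6@[26:26]
[27] read 'c'  n16⇒n4 (fail-walked)
[28] read 'c'  n4⇒n5  emit P0@[24:28],P7@[27:28]
[29] read 'a'  n5⇒n3 (fail-walked)  emit P2@[28:29],P6@[29:29]
[30] read 'c'  n3⇒n4
[31] read 'c'  n4⇒n5  emit P0@[27:31],P7@[30:31]
[32] read 'c'  n5⇒n2 (fail-walked)  emit P7@[31:32]
[33] read 'c'  n2⇒n2 (fail-walked)  emit P7@[32:33]
[34] read 'a'  n2⇒n3  emit P2@[33:34],P6@[34:34]
[35] read 'c'  n3⇒n4
[36] read 'b'  n4⇒n13 (fail-walked)
[37] read 'c'  n13⇒n14  emit P4@[36:37]
[38] read 'b'  n14⇒n13 (fail-walked)
[39] read 'c'  n13⇒n14  emit P4@[38:39]
[40] read 'c'  n14⇒n15  emit P7@[39:40]
[41] read 'a'  n15⇒n16  emit P2@[40:41],P3@[37:41],P6@[41:41]
[42] read 'b'  n16⇒n6 (fail-walked)
[43] read 'a'  n6⇒n7  emit P6@[43:43]
[44] read 'c'  n7⇒n8
[45] read 'a'  n8⇒n9  emit P2@[44:45],P6@[45:45]
[46] read 'c'  n9⇒n1 (fail-walked)
[47] read 'c'  n1⇒n2  emit P7@[46:47]
[48] read 'a'  n2⇒n3  emit P2@[47:48],P6@[48:48]

All matches (sorted): [[0,6],[2,7],[5,4],[6,7],[7,2],[7,6],[9,0],[9,7],[10,2],[10,6],[12,4],[13,2],[13,6],[15,2],[15,6],[17,7],[19,6],[20,6],[21,6],[24,4],[25,7],[26,2],[26,3],[26,6],[28,0],[28,7],[29,2],[29,6],[31,0],[31,7],[32,7],[33,7],[34,2],[34,6],[37,4],[39,4],[40,7],[41,2],[41,3],[41,6],[43,6],[45,2],[45,6],[47,7],[48,2],[48,6]]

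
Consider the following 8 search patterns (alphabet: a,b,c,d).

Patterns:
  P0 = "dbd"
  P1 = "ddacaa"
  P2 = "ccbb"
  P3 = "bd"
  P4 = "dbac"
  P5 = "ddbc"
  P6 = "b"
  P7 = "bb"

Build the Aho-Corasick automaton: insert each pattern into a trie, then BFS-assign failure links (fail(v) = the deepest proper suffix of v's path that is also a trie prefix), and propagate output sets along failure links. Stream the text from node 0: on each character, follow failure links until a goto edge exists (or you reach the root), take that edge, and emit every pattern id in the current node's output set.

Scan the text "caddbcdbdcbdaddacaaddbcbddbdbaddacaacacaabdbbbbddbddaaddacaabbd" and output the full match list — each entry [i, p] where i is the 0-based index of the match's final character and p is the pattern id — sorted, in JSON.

Construct AC machine:
Trie (insert patterns):
  n0 'ε': b→13 c→9 d→1
  n1 'd': b→2 d→4
  n2 'db': a→15 d→3
  n3 'dbd': ·  [P0 ends]
  n4 'dd': a→5 b→17
  n5 'dda': c→6
  n6 'ddac': a→7
  n7 'ddaca': a→8
  n8 'ddacaa': ·  [P1 ends]
  n9 'c': c→10
  n10 'cc': b→11
  n11 'ccb': b→12
  n12 'ccbb': ·  [P2 ends]
  n13 'b': b→19 d→14  [P6 ends]
  n14 'bd': ·  [P3 ends]
  n15 'dba': c→16
  n16 'dbac': ·  [P4 ends]
  n17 'ddb': c→18
  n18 'ddbc': ·  [P5 ends]
  n19 'bb': ·  [P7 ends]

BFS fail/out derivation:
  n1('d'): parent n0 fail=0; on 'd' 0 → fail=0;  out ∅∪∅=∅
  n9('c'): parent n0 fail=0; on 'c' 0 → fail=0;  out ∅∪∅=∅
  n13('b'): parent n0 fail=0; on 'b' 0 → fail=0;  out {6}∪∅={6}
  n2('db'): parent n1 fail=0; on 'b' 0 → fail=13;  out ∅∪{6}={6}
  n4('dd'): parent n1 fail=0; on 'd' 0 → fail=1;  out ∅∪∅=∅
  n10('cc'): parent n9 fail=0; on 'c' 0 → fail=9;  out ∅∪∅=∅
  n14('bd'): parent n13 fail=0; on 'd' 0 → fail=1;  out {3}∪∅={3}
  n19('bb'): parent n13 fail=0; on 'b' 0 → fail=13;  out {7}∪{6}={6,7}
  n3('dbd'): parent n2 fail=13; on 'd' 13 → fail=14;  out {0}∪{3}={0,3}
  n5('dda'): parent n4 fail=1; on 'a' 1→0 → fail=0;  out ∅∪∅=∅
  n11('ccb'): parent n10 fail=9; on 'b' 9→0 → fail=13;  out ∅∪{6}={6}
  n15('dba'): parent n2 fail=13; on 'a' 13→0 → fail=0;  out ∅∪∅=∅
  n17('ddb'): parent n4 fail=1; on 'b' 1 → fail=2;  out ∅∪{6}={6}
  n6('ddac'): parent n5 fail=0; on 'c' 0 → fail=9;  out ∅∪∅=∅
  n12('ccbb'): parent n11 fail=13; on 'b' 13 → fail=19;  out {2}∪{6,7}={2,6,7}
  n16('dbac'): parent n15 fail=0; on 'c' 0 → fail=9;  out {4}∪∅={4}
  n18('ddbc'): parent n17 fail=2; on 'c' 2→13→0 → fail=9;  out {5}∪∅={5}
  n7('ddaca'): parent n6 fail=9; on 'a' 9→0 → fail=0;  out ∅∪∅=∅
  n8('ddacaa'): parent n7 fail=0; on 'a' 0 → fail=0;  out {1}∪∅={1}

Text stream:
[0] read 'c'  n0⇒n9
[1] read 'a'  n9⇒n0 (fail-walked)
[2] read 'd'  n0⇒n1
[3] read 'd'  n1⇒n4
[4] read 'b'  n4⇒n17  → match P6@[4:4]
[5] read 'c'  n17⇒n18  → match P5@[2:5]
[6] read 'd'  n18⇒n1 (fail-walked)
[7] read 'b'  n1⇒n2  → match P6@[7:7]
[8] read 'd'  n2⇒n3  → match P0@[6:8],P3@[7:8]
[9] read 'c'  n3⇒n9 (fail-walked)
[10] read 'b'  n9⇒n13 (fail-walked)  → match P6@[10:10]
[11] read 'd'  n13⇒n14  → match P3@[10:11]
[12] read 'a'  n14⇒n0 (fail-walked)
[13] read 'd'  n0⇒n1
[14] read 'd'  n1⇒n4
[15] read 'a'  n4⇒n5
[16] read 'c'  n5⇒n6
[17] read 'a'  n6⇒n7
[18] read 'a'  n7⇒n8  → match P1@[13:18]
[19] read 'd'  n8⇒n1 (fail-walked)
[20] read 'd'  n1⇒n4
[21] read 'b'  n4⇒n17  → match P6@[21:21]
[22] read 'c'  n17⇒n18  → match P5@[19:22]
[23] read 'b'  n18⇒n13 (fail-walked)  → match P6@[23:23]
[24] read 'd'  n13⇒n14  → match P3@[23:24]
[25] read 'd'  n14⇒n4 (fail-walked)
[26] read 'b'  n4⇒n17  → match P6@[26:26]
[27] read 'd'  n17⇒n3 (fail-walked)  → match P0@[25:27],P3@[26:27]
[28] read 'b'  n3⇒n2 (fail-walked)  → match P6@[28:28]
[29] read 'a'  n2⇒n15
[30] read 'd'  n15⇒n1 (fail-walked)
[31] read 'd'  n1⇒n4
[32] read 'a'  n4⇒n5
[33] read 'c'  n5⇒n6
[34] read 'a'  n6⇒n7
[35] read 'a'  n7⇒n8  → match P1@[30:35]
[36] read 'c'  n8⇒n9 (fail-walked)
[37] read 'a'  n9⇒n0 (fail-walked)
[38] read 'c'  n0⇒n9
[39] read 'a'  n9⇒n0 (fail-walked)
[40] read 'a'  n0⇒n0
[41] read 'b'  n0⇒n13  → match P6@[41:41]
[42] read 'd'  n13⇒n14  → match P3@[41:42]
[43] read 'b'  n14⇒n2 (fail-walked)  → match P6@[43:43]
[44] read 'b'  n2⇒n19 (fail-walked)  → match P6@[44:44],P7@[43:44]
[45] read 'b'  n19⇒n19 (fail-walked)  → match P6@[45:45],P7@[44:45]
[46] read 'b'  n19⇒n19 (fail-walked)  → match P6@[46:46],P7@[45:46]
[47] read 'd'  n19⇒n14 (fail-walked)  → match P3@[46:47]
[48] read 'd'  n14⇒n4 (fail-walked)
[49] read 'b'  n4⇒n17  → match P6@[49:49]
[50] read 'd'  n17⇒n3 (fail-walked)  → match P0@[48:50],P3@[49:50]
[51] read 'd'  n3⇒n4 (fail-walked)
[52] read 'a'  n4⇒n5
[53] read 'a'  n5⇒n0 (fail-walked)
[54] read 'd'  n0⇒n1
[55] read 'd'  n1⇒n4
[56] read 'a'  n4⇒n5
[57] read 'c'  n5⇒n6
[58] read 'a'  n6⇒n7
[59] read 'a'  n7⇒n8  → match P1@[54:59]
[60] read 'b'  n8⇒n13 (fail-walked)  → match P6@[60:60]
[61] read 'b'  n13⇒n19  → match P6@[61:61],P7@[60:61]
[62] read 'd'  n19⇒n14 (fail-walked)  → match P3@[61:62]

All matches (sorted): [[4,6],[5,5],[7,6],[8,0],[8,3],[10,6],[11,3],[18,1],[21,6],[22,5],[23,6],[24,3],[26,6],[27,0],[27,3],[28,6],[35,1],[41,6],[42,3],[43,6],[44,6],[44,7],[45,6],[45,7],[46,6],[46,7],[47,3],[49,6],[50,0],[50,3],[59,1],[60,6],[61,6],[61,7],[62,3]]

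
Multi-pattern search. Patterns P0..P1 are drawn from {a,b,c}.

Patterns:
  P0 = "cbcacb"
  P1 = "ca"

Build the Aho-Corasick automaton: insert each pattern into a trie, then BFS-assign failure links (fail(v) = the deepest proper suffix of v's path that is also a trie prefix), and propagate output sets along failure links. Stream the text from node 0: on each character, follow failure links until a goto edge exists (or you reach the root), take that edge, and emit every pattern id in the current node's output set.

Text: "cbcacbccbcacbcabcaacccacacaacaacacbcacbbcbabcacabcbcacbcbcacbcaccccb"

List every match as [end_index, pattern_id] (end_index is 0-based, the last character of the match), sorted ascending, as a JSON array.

Build:
Trie (insert patterns):
  0='ε' goto c→1
  1='c' goto a→7 b→2
  2='cb' goto c→3
  3='cbc' goto a→4
  4='cbca' goto c→5
  5='cbcac' goto b→6
  6='cbcacb' goto ·  [P0 ends]
  7='ca' goto ·  [P1 ends]

Failure links (BFS by depth):
  fail(1) 'c': from fail(0)=0 chase 'c': 0 ⇒ 0;  out=∅∪out(0)=∅
  fail(2) 'cb': from fail(1)=0 chase 'b': 0 ⇒ 0;  out=∅∪out(0)=∅
  fail(7) 'ca': from fail(1)=0 chase 'a': 0 ⇒ 0;  out={1}∪out(0)={1}
  fail(3) 'cbc': from fail(2)=0 chase 'c': 0 ⇒ 1;  out=∅∪out(1)=∅
  fail(4) 'cbca': from fail(3)=1 chase 'a': 1 ⇒ 7;  out=∅∪out(7)={1}
  fail(5) 'cbcac': from fail(4)=7 chase 'c': 7→0 ⇒ 1;  out=∅∪out(1)=∅
  fail(6) 'cbcacb': from fail(5)=1 chase 'b': 1 ⇒ 2;  out={0}∪out(2)={0}

Text stream:
[0] read 'c'  n0⇒n1
[1] read 'b'  n1⇒n2
[2] read 'c'  n2⇒n3
[3] read 'a'  n3⇒n4  → match P1@[2:3]
[4] read 'c'  n4⇒n5
[5] read 'b'  n5⇒n6  → match P0@[0:5]
[6] read 'c'  n6⇒n3 ·f
[7] read 'c'  n3⇒n1 ·f
[8] read 'b'  n1⇒n2
[9] read 'c'  n2⇒n3
[10] read 'a'  n3⇒n4  → match P1@[9:10]
[11] read 'c'  n4⇒n5
[12] read 'b'  n5⇒n6  → match P0@[7:12]
[13] read 'c'  n6⇒n3 ·f
[14] read 'a'  n3⇒n4  → match P1@[13:14]
[15] read 'b'  n4⇒n0 ·f
[16] read 'c'  n0⇒n1
[17] read 'a'  n1⇒n7  → match P1@[16:17]
[18] read 'a'  n7⇒n0 ·f
[19] read 'c'  n0⇒n1
[20] read 'c'  n1⇒n1 ·f
[21] read 'c'  n1⇒n1 ·f
[22] read 'a'  n1⇒n7  → match P1@[21:22]
[23] read 'c'  n7⇒n1 ·f
[24] read 'a'  n1⇒n7  → match P1@[23:24]
[25] read 'c'  n7⇒n1 ·f
[26] read 'a'  n1⇒n7  → match P1@[25:26]
[27] read 'a'  n7⇒n0 ·f
[28] read 'c'  n0⇒n1
[29] read 'a'  n1⇒n7  → match P1@[28:29]
[30] read 'a'  n7⇒n0 ·f
[31] read 'c'  n0⇒n1
[32] read 'a'  n1⇒n7  → match P1@[31:32]
[33] read 'c'  n7⇒n1 ·f
[34] read 'b'  n1⇒n2
[35] read 'c'  n2⇒n3
[36] read 'a'  n3⇒n4  → match P1@[35:36]
[37] read 'c'  n4⇒n5
[38] read 'b'  n5⇒n6  → match P0@[33:38]
[39] read 'b'  n6⇒n0 ·f
[40] read 'c'  n0⇒n1
[41] read 'b'  n1⇒n2
[42] read 'a'  n2⇒n0 ·f
[43] read 'b'  n0⇒n0
[44] read 'c'  n0⇒n1
[45] read 'a'  n1⇒n7  → match P1@[44:45]
[46] read 'c'  n7⇒n1 ·f
[47] read 'a'  n1⇒n7  → match P1@[46:47]
[48] read 'b'  n7⇒n0 ·f
[49] read 'c'  n0⇒n1
[50] read 'b'  n1⇒n2
[51] read 'c'  n2⇒n3
[52] read 'a'  n3⇒n4  → match P1@[51:52]
[53] read 'c'  n4⇒n5
[54] read 'b'  n5⇒n6  → match P0@[49:54]
[55] read 'c'  n6⇒n3 ·f
[56] read 'b'  n3⇒n2 ·f
[57] read 'c'  n2⇒n3
[58] read 'a'  n3⇒n4  → match P1@[57:58]
[59] read 'c'  n4⇒n5
[60] read 'b'  n5⇒n6  → match P0@[55:60]
[61] read 'c'  n6⇒n3 ·f
[62] read 'a'  n3⇒n4  → match P1@[61:62]
[63] read 'c'  n4⇒n5
[64] read 'c'  n5⇒n1 ·f
[65] read 'c'  n1⇒n1 ·f
[66] read 'c'  n1⇒n1 ·f
[67] read 'b'  n1⇒n2

All matches (sorted): [[3,1],[5,0],[10,1],[12,0],[14,1],[17,1],[22,1],[24,1],[26,1],[29,1],[32,1],[36,1],[38,0],[45,1],[47,1],[52,1],[54,0],[58,1],[60,0],[62,1]]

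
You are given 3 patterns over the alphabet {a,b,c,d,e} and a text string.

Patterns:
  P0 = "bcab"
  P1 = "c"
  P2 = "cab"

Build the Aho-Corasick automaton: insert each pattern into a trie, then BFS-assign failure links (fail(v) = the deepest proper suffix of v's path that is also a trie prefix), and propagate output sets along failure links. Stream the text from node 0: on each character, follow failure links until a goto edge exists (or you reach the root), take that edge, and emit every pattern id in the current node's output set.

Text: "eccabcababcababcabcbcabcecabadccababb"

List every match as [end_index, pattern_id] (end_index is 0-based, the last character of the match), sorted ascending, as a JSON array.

Build:
Trie (insert patterns):
  0='ε' goto b→1 c→5
  1='b' goto c→2
  2='bc' goto a→3
  3='bca' goto b→4
  4='bcab' goto ·  ←P0
  5='c' goto a→6  ←P1
  6='ca' goto b→7
  7='cab' goto ·  ←P2

Failure links (BFS by depth):
  fail(1) 'b': from fail(0)=0 chase 'b': 0 ⇒ 0;  out=∅∪out(0)=∅
  fail(5) 'c': from fail(0)=0 chase 'c': 0 ⇒ 0;  out={1}∪out(0)={1}
  fail(2) 'bc': from fail(1)=0 chase 'c': 0 ⇒ 5;  out=∅∪out(5)={1}
  fail(6) 'ca': from fail(5)=0 chase 'a': 0 ⇒ 0;  out=∅∪out(0)=∅
  fail(3) 'bca': from fail(2)=5 chase 'a': 5 ⇒ 6;  out=∅∪out(6)=∅
  fail(7) 'cab': from fail(6)=0 chase 'b': 0 ⇒ 1;  out={2}∪out(1)={2}
  fail(4) 'bcab': from fail(3)=6 chase 'b': 6 ⇒ 7;  out={0}∪out(7)={0,2}

Text stream:
[0] read 'e'  n0⇒n0
[1] read 'c'  n0⇒n5  emit P1@[1:1]
[2] read 'c'  n5⇒n5 (fail-walked)  emit P1@[2:2]
[3] read 'a'  n5⇒n6
[4] read 'b'  n6⇒n7  emit P2@[2:4]
[5] read 'c'  n7⇒n2 (fail-walked)  emit P1@[5:5]
[6] read 'a'  n2⇒n3
[7] read 'b'  n3⇒n4  emit P0@[4:7],P2@[5:7]
[8] read 'a'  n4⇒n0 (fail-walked)
[9] read 'b'  n0⇒n1
[10] read 'c'  n1⇒n2  emit P1@[10:10]
[11] read 'a'  n2⇒n3
[12] read 'b'  n3⇒n4  emit P0@[9:12],P2@[10:12]
[13] read 'a'  n4⇒n0 (fail-walked)
[14] read 'b'  n0⇒n1
[15] read 'c'  n1⇒n2  emit P1@[15:15]
[16] read 'a'  n2⇒n3
[17] read 'b'  n3⇒n4  emit P0@[14:17],P2@[15:17]
[18] read 'c'  n4⇒n2 (fail-walked)  emit P1@[18:18]
[19] read 'b'  n2⇒n1 (fail-walked)
[20] read 'c'  n1⇒n2  emit P1@[20:20]
[21] read 'a'  n2⇒n3
[22] read 'b'  n3⇒n4  emit P0@[19:22],P2@[20:22]
[23] read 'c'  n4⇒n2 (fail-walked)  emit P1@[23:23]
[24] read 'e'  n2⇒n0 (fail-walked)
[25] read 'c'  n0⇒n5  emit P1@[25:25]
[26] read 'a'  n5⇒n6
[27] read 'b'  n6⇒n7  emit P2@[25:27]
[28] read 'a'  n7⇒n0 (fail-walked)
[29] read 'd'  n0⇒n0
[30] read 'c'  n0⇒n5  emit P1@[30:30]
[31] read 'c'  n5⇒n5 (fail-walked)  emit P1@[31:31]
[32] read 'a'  n5⇒n6
[33] read 'b'  n6⇒n7  emit P2@[31:33]
[34] read 'a'  n7⇒n0 (fail-walked)
[35] read 'b'  n0⇒n1
[36] read 'b'  n1⇒n1 (fail-walked)

Matches: [[1,1],[2,1],[4,2],[5,1],[7,0],[7,2],[10,1],[12,0],[12,2],[15,1],[17,0],[17,2],[18,1],[20,1],[22,0],[22,2],[23,1],[25,1],[27,2],[30,1],[31,1],[33,2]]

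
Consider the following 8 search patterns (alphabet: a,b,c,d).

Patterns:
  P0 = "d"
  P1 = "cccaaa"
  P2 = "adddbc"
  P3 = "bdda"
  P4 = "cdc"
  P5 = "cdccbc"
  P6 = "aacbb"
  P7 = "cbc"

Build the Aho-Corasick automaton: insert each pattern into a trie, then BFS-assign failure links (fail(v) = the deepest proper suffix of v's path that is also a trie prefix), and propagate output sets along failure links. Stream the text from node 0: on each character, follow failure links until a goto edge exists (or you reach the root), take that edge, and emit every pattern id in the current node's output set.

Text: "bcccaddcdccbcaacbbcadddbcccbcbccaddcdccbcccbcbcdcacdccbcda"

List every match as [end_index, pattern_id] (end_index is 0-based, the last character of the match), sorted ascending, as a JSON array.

Build:
Trie (insert patterns):
  n0 'ε': a→8 b→14 c→2 d→1
  n1 'd': ·  ←P0
  n2 'c': b→27 c→3 d→18
  n3 'cc': c→4
  n4 'ccc': a→5
  n5 'ccca': a→6
  n6 'cccaa': a→7
  n7 'cccaaa': ·  ←P1
  n8 'a': a→23 d→9
  n9 'ad': d→10
  n10 'add': d→11
  n11 'addd': b→12
  n12 'adddb': c→13
  n13 'adddbc': ·  ←P2
  n14 'b': d→15
  n15 'bd': d→16
  n16 'bdd': a→17
  n17 'bdda': ·  ←P3
  n18 'cd': c→19
  n19 'cdc': c→20  ←P4
  n20 'cdcc': b→21
  n21 'cdccb': c→22
  n22 'cdccbc': ·  ←P5
  n23 'aa': c→24
  n24 'aac': b→25
  n25 'aacb': b→26
  n26 'aacbb': ·  ←P6
  n27 'cb': c→28
  n28 'cbc': ·  ←P7

Failure links (BFS by depth):
  fail(1) 'd': from fail(0)=0 chase 'd': 0 ⇒ 0;  out={0}∪out(0)={0}
  fail(2) 'c': from fail(0)=0 chase 'c': 0 ⇒ 0;  out=∅∪out(0)=∅
  fail(8) 'a': from fail(0)=0 chase 'a': 0 ⇒ 0;  out=∅∪out(0)=∅
  fail(14) 'b': from fail(0)=0 chase 'b': 0 ⇒ 0;  out=∅∪out(0)=∅
  fail(3) 'cc': from fail(2)=0 chase 'c': 0 ⇒ 2;  out=∅∪out(2)=∅
  fail(9) 'ad': from fail(8)=0 chase 'd': 0 ⇒ 1;  out=∅∪out(1)={0}
  fail(15) 'bd': from fail(14)=0 chase 'd': 0 ⇒ 1;  out=∅∪out(1)={0}
  fail(18) 'cd': from fail(2)=0 chase 'd': 0 ⇒ 1;  out=∅∪out(1)={0}
  fail(23) 'aa': from fail(8)=0 chase 'a': 0 ⇒ 8;  out=∅∪out(8)=∅
  fail(27) 'cb': from fail(2)=0 chase 'b': 0 ⇒ 14;  out=∅∪out(14)=∅
  fail(4) 'ccc': from fail(3)=2 chase 'c': 2 ⇒ 3;  out=∅∪out(3)=∅
  fail(10) 'add': from fail(9)=1 chase 'd': 1→0 ⇒ 1;  out=∅∪out(1)={0}
  fail(16) 'bdd': from fail(15)=1 chase 'd': 1→0 ⇒ 1;  out=∅∪out(1)={0}
  fail(19) 'cdc': from fail(18)=1 chase 'c': 1→0 ⇒ 2;  out={4}∪out(2)={4}
  fail(24) 'aac': from fail(23)=8 chase 'c': 8→0 ⇒ 2;  out=∅∪out(2)=∅
  fail(28) 'cbc': from fail(27)=14 chase 'c': 14→0 ⇒ 2;  out={7}∪out(2)={7}
  fail(5) 'ccca': from fail(4)=3 chase 'a': 3→2→0 ⇒ 8;  out=∅∪out(8)=∅
  fail(11) 'addd': from fail(10)=1 chase 'd': 1→0 ⇒ 1;  out=∅∪out(1)={0}
  fail(17) 'bdda': from fail(16)=1 chase 'a': 1→0 ⇒ 8;  out={3}∪out(8)={3}
  fail(20) 'cdcc': from fail(19)=2 chase 'c': 2 ⇒ 3;  out=∅∪out(3)=∅
  fail(25) 'aacb': from fail(24)=2 chase 'b': 2 ⇒ 27;  out=∅∪out(27)=∅
  fail(6) 'cccaa': from fail(5)=8 chase 'a': 8 ⇒ 23;  out=∅∪out(23)=∅
  fail(12) 'adddb': from fail(11)=1 chase 'b': 1→0 ⇒ 14;  out=∅∪out(14)=∅
  fail(21) 'cdccb': from fail(20)=3 chase 'b': 3→2 ⇒ 27;  out=∅∪out(27)=∅
  fail(26) 'aacbb': from fail(25)=27 chase 'b': 27→14→0 ⇒ 14;  out={6}∪out(14)={6}
  fail(7) 'cccaaa': from fail(6)=23 chase 'a': 23→8 ⇒ 23;  out={1}∪out(23)={1}
  fail(13) 'adddbc': from fail(12)=14 chase 'c': 14→0 ⇒ 2;  out={2}∪out(2)={2}
  fail(22) 'cdccbc': from fail(21)=27 chase 'c': 27 ⇒ 28;  out={5}∪out(28)={5,7}

Text stream:
i=0 'b': node 0→14
i=1 'c': node 14→2 ·f
i=2 'c': node 2→3
i=3 'c': node 3→4
i=4 'a': node 4→5
i=5 'd': node 5→9 ·f  emit P0@[5:5]
i=6 'd': node 9→10  emit P0@[6:6]
i=7 'c': node 10→2 ·f
i=8 'd': node 2→18  emit P0@[8:8]
i=9 'c': node 18→19  emit P4@[7:9]
i=10 'c': node 19→20
i=11 'b': node 20→21
i=12 'c': node 21→22  emit P5@[7:12],P7@[10:12]
i=13 'a': node 22→8 ·f
i=14 'a': node 8→23
i=15 'c': node 23→24
i=16 'b': node 24→25
i=17 'b': node 25→26  emit P6@[13:17]
i=18 'c': node 26→2 ·f
i=19 'a': node 2→8 ·f
i=20 'd': node 8→9  emit P0@[20:20]
i=21 'd': node 9→10  emit P0@[21:21]
i=22 'd': node 10→11  emit P0@[22:22]
i=23 'b': node 11→12
i=24 'c': node 12→13  emit P2@[19:24]
i=25 'c': node 13→3 ·f
i=26 'c': node 3→4
i=27 'b': node 4→27 ·f
i=28 'c': node 27→28  emit P7@[26:28]
i=29 'b': node 28→27 ·f
i=30 'c': node 27→28  emit P7@[28:30]
i=31 'c': node 28→3 ·f
i=32 'a': node 3→8 ·f
i=33 'd': node 8→9  emit P0@[33:33]
i=34 'd': node 9→10  emit P0@[34:34]
i=35 'c': node 10→2 ·f
i=36 'd': node 2→18  emit P0@[36:36]
i=37 'c': node 18→19  emit P4@[35:37]
i=38 'c': node 19→20
i=39 'b': node 20→21
i=40 'c': node 21→22  emit P5@[35:40],P7@[38:40]
i=41 'c': node 22→3 ·f
i=42 'c': node 3→4
i=43 'b': node 4→27 ·f
i=44 'c': node 27→28  emit P7@[42:44]
i=45 'b': node 28→27 ·f
i=46 'c': node 27→28  emit P7@[44:46]
i=47 'd': node 28→18 ·f  emit P0@[47:47]
i=48 'c': node 18→19  emit P4@[46:48]
i=49 'a': node 19→8 ·f
i=50 'c': node 8→2 ·f
i=51 'd': node 2→18  emit P0@[51:51]
i=52 'c': node 18→19  emit P4@[50:52]
i=53 'c': node 19→20
i=54 'b': node 20→21
i=55 'c': node 21→22  emit P5@[50:55],P7@[53:55]
i=56 'd': node 22→18 ·f  emit P0@[56:56]
i=57 'a': node 18→8 ·f

Matches: [[5,0],[6,0],[8,0],[9,4],[12,5],[12,7],[17,6],[20,0],[21,0],[22,0],[24,2],[28,7],[30,7],[33,0],[34,0],[36,0],[37,4],[40,5],[40,7],[44,7],[46,7],[47,0],[48,4],[51,0],[52,4],[55,5],[55,7],[56,0]]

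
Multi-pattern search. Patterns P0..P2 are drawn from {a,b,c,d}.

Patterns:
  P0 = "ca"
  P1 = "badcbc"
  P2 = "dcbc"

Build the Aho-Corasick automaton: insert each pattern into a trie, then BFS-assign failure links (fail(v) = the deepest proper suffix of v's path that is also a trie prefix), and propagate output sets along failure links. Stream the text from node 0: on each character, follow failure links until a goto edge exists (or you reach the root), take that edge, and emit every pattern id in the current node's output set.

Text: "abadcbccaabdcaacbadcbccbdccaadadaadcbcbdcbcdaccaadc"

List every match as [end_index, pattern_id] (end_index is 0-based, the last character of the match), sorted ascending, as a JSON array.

Construct AC machine:
Trie nodes:
  0='ε' goto b→3 c→1 d→9
  1='c' goto a→2
  2='ca' goto ·  ←P0
  3='b' goto a→4
  4='ba' goto d→5
  5='bad' goto c→6
  6='badc' goto b→7
  7='badcb' goto c→8
  8='badcbc' goto ·  ←P1
  9='d' goto c→10
  10='dc' goto b→11
  11='dcb' goto c→12
  12='dcbc' goto ·  ←P2

BFS fail/out derivation:
  n1('c'): parent n0 fail=0; on 'c' 0 → fail=0;  out ∅∪∅=∅
  n3('b'): parent n0 fail=0; on 'b' 0 → fail=0;  out ∅∪∅=∅
  n9('d'): parent n0 fail=0; on 'd' 0 → fail=0;  out ∅∪∅=∅
  n2('ca'): parent n1 fail=0; on 'a' 0 → fail=0;  out {0}∪∅={0}
  n4('ba'): parent n3 fail=0; on 'a' 0 → fail=0;  out ∅∪∅=∅
  n10('dc'): parent n9 fail=0; on 'c' 0 → fail=1;  out ∅∪∅=∅
  n5('bad'): parent n4 fail=0; on 'd' 0 → fail=9;  out ∅∪∅=∅
  n11('dcb'): parent n10 fail=1; on 'b' 1→0 → fail=3;  out ∅∪∅=∅
  n6('badc'): parent n5 fail=9; on 'c' 9 → fail=10;  out ∅∪∅=∅
  n12('dcbc'): parent n11 fail=3; on 'c' 3→0 → fail=1;  out {2}∪∅={2}
  n7('badcb'): parent n6 fail=10; on 'b' 10 → fail=11;  out ∅∪∅=∅
  n8('badcbc'): parent n7 fail=11; on 'c' 11 → fail=12;  out {1}∪{2}={1,2}

Run:
pos 0 'a': at 0
pos 1 'b': at 3
pos 2 'a': at 4
pos 3 'd': at 5
pos 4 'c': at 6
pos 5 'b': at 7
pos 6 'c': at 8  emit P1@[1:6],P2@[3:6]
pos 7 'c': at 1 (via fail)
pos 8 'a': at 2  emit P0@[7:8]
pos 9 'a': at 0 (via fail)
pos 10 'b': at 3
pos 11 'd': at 9 (via fail)
pos 12 'c': at 10
pos 13 'a': at 2 (via fail)  emit P0@[12:13]
pos 14 'a': at 0 (via fail)
pos 15 'c': at 1
pos 16 'b': at 3 (via fail)
pos 17 'a': at 4
pos 18 'd': at 5
pos 19 'c': at 6
pos 20 'b': at 7
pos 21 'c': at 8  emit P1@[16:21],P2@[18:21]
pos 22 'c': at 1 (via fail)
pos 23 'b': at 3 (via fail)
pos 24 'd': at 9 (via fail)
pos 25 'c': at 10
pos 26 'c': at 1 (via fail)
pos 27 'a': at 2  emit P0@[26:27]
pos 28 'a': at 0 (via fail)
pos 29 'd': at 9
pos 30 'a': at 0 (via fail)
pos 31 'd': at 9
pos 32 'a': at 0 (via fail)
pos 33 'a': at 0
pos 34 'd': at 9
pos 35 'c': at 10
pos 36 'b': at 11
pos 37 'c': at 12  emit P2@[34:37]
pos 38 'b': at 3 (via fail)
pos 39 'd': at 9 (via fail)
pos 40 'c': at 10
pos 41 'b': at 11
pos 42 'c': at 12  emit P2@[39:42]
pos 43 'd': at 9 (via fail)
pos 44 'a': at 0 (via fail)
pos 45 'c': at 1
pos 46 'c': at 1 (via fail)
pos 47 'a': at 2  emit P0@[46:47]
pos 48 'a': at 0 (via fail)
pos 49 'd': at 9
pos 50 'c': at 10

All matches (sorted): [[6,1],[6,2],[8,0],[13,0],[21,1],[21,2],[27,0],[37,2],[42,2],[47,0]]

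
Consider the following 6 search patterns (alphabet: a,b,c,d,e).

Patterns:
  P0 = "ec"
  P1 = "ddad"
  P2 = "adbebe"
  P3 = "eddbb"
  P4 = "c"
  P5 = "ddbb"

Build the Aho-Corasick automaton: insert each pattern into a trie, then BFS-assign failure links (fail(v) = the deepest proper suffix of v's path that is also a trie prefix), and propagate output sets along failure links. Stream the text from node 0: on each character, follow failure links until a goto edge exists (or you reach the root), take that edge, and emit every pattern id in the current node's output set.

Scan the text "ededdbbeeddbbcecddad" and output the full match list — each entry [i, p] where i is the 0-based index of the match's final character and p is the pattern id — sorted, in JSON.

Build automaton:
Trie (insert patterns):
  0='ε' goto a→7 c→17 d→3 e→1
  1='e' goto c→2 d→13
  2='ec' goto ·  ←P0
  3='d' goto d→4
  4='dd' goto a→5 b→18
  5='dda' goto d→6
  6='ddad' goto ·  ←P1
  7='a' goto d→8
  8='ad' goto b→9
  9='adb' goto e→10
  10='adbe' goto b→11
  11='adbeb' goto e→12
  12='adbebe' goto ·  ←P2
  13='ed' goto d→14
  14='edd' goto b→15
  15='eddb' goto b→16
  16='eddbb' goto ·  ←P3
  17='c' goto ·  ←P4
  18='ddb' goto b→19
  19='ddbb' goto ·  ←P5

BFS fail/out derivation:
  fail(1) 'e': from fail(0)=0 chase 'e': 0 ⇒ 0;  out=∅∪out(0)=∅
  fail(3) 'd': from fail(0)=0 chase 'd': 0 ⇒ 0;  out=∅∪out(0)=∅
  fail(7) 'a': from fail(0)=0 chase 'a': 0 ⇒ 0;  out=∅∪out(0)=∅
  fail(17) 'c': from fail(0)=0 chase 'c': 0 ⇒ 0;  out={4}∪out(0)={4}
  fail(2) 'ec': from fail(1)=0 chase 'c': 0 ⇒ 17;  out={0}∪out(17)={0,4}
  fail(4) 'dd': from fail(3)=0 chase 'd': 0 ⇒ 3;  out=∅∪out(3)=∅
  fail(8) 'ad': from fail(7)=0 chase 'd': 0 ⇒ 3;  out=∅∪out(3)=∅
  fail(13) 'ed': from fail(1)=0 chase 'd': 0 ⇒ 3;  out=∅∪out(3)=∅
  fail(5) 'dda': from fail(4)=3 chase 'a': 3→0 ⇒ 7;  out=∅∪out(7)=∅
  fail(9) 'adb': from fail(8)=3 chase 'b': 3→0 ⇒ 0;  out=∅∪out(0)=∅
  fail(14) 'edd': from fail(13)=3 chase 'd': 3 ⇒ 4;  out=∅∪out(4)=∅
  fail(18) 'ddb': from fail(4)=3 chase 'b': 3→0 ⇒ 0;  out=∅∪out(0)=∅
  fail(6) 'ddad': from fail(5)=7 chase 'd': 7 ⇒ 8;  out={1}∪out(8)={1}
  fail(10) 'adbe': from fail(9)=0 chase 'e': 0 ⇒ 1;  out=∅∪out(1)=∅
  fail(15) 'eddb': from fail(14)=4 chase 'b': 4 ⇒ 18;  out=∅∪out(18)=∅
  fail(19) 'ddbb': from fail(18)=0 chase 'b': 0 ⇒ 0;  out={5}∪out(0)={5}
  fail(11) 'adbeb': from fail(10)=1 chase 'b': 1→0 ⇒ 0;  out=∅∪out(0)=∅
  fail(16) 'eddbb': from fail(15)=18 chase 'b': 18 ⇒ 19;  out={3}∪out(19)={3,5}
  fail(12) 'adbebe': from fail(11)=0 chase 'e': 0 ⇒ 1;  out={2}∪out(1)={2}

Scan:
i=0 'e': node 0→1
i=1 'd': node 1→13
i=2 'e': node 13→1 ·f
i=3 'd': node 1→13
i=4 'd': node 13→14
i=5 'b': node 14→15
i=6 'b': node 15→16  → match P3@[2:6],P5@[3:6]
i=7 'e': node 16→1 ·f
i=8 'e': node 1→1 ·f
i=9 'd': node 1→13
i=10 'd': node 13→14
i=11 'b': node 14→15
i=12 'b': node 15→16  → match P3@[8:12],P5@[9:12]
i=13 'c': node 16→17 ·f  → match P4@[13:13]
i=14 'e': node 17→1 ·f
i=15 'c': node 1→2  → match P0@[14:15],P4@[15:15]
i=16 'd': node 2→3 ·f
i=17 'd': node 3→4
i=18 'a': node 4→5
i=19 'd': node 5→6  → match P1@[16:19]

Result: [[6,3],[6,5],[12,3],[12,5],[13,4],[15,0],[15,4],[19,1]]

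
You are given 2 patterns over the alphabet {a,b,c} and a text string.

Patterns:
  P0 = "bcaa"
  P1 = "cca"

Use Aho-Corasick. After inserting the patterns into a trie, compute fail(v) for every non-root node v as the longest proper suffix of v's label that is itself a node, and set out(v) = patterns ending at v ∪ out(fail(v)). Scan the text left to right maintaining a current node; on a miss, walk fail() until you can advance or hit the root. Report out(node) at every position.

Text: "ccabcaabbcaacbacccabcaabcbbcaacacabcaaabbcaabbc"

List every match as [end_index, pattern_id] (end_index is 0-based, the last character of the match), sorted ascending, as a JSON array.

Build:
Trie (insert patterns):
  0='ε' goto b→1 c→5
  1='b' goto c→2
  2='bc' goto a→3
  3='bca' goto a→4
  4='bcaa' goto ·  [P0 ends]
  5='c' goto c→6
  6='cc' goto a→7
  7='cca' goto ·  [P1 ends]

Failure links (BFS by depth):
  fail(1) 'b': from fail(0)=0 chase 'b': 0 ⇒ 0;  out=∅∪out(0)=∅
  fail(5) 'c': from fail(0)=0 chase 'c': 0 ⇒ 0;  out=∅∪out(0)=∅
  fail(2) 'bc': from fail(1)=0 chase 'c': 0 ⇒ 5;  out=∅∪out(5)=∅
  fail(6) 'cc': from fail(5)=0 chase 'c': 0 ⇒ 5;  out=∅∪out(5)=∅
  fail(3) 'bca': from fail(2)=5 chase 'a': 5→0 ⇒ 0;  out=∅∪out(0)=∅
  fail(7) 'cca': from fail(6)=5 chase 'a': 5→0 ⇒ 0;  out={1}∪out(0)={1}
  fail(4) 'bcaa': from fail(3)=0 chase 'a': 0 ⇒ 0;  out={0}∪out(0)={0}

Run:
[0] read 'c'  n0⇒n5
[1] read 'c'  n5⇒n6
[2] read 'a'  n6⇒n7  ** P1@[0:2]
[3] read 'b'  n7⇒n1 (via fail)
[4] read 'c'  n1⇒n2
[5] read 'a'  n2⇒n3
[6] read 'a'  n3⇒n4  ** P0@[3:6]
[7] read 'b'  n4⇒n1 (via fail)
[8] read 'b'  n1⇒n1 (via fail)
[9] read 'c'  n1⇒n2
[10] read 'a'  n2⇒n3
[11] read 'a'  n3⇒n4  ** P0@[8:11]
[12] read 'c'  n4⇒n5 (via fail)
[13] read 'b'  n5⇒n1 (via fail)
[14] read 'a'  n1⇒n0 (via fail)
[15] read 'c'  n0⇒n5
[16] read 'c'  n5⇒n6
[17] read 'c'  n6⇒n6 (via fail)
[18] read 'a'  n6⇒n7  ** P1@[16:18]
[19] read 'b'  n7⇒n1 (via fail)
[20] read 'c'  n1⇒n2
[21] read 'a'  n2⇒n3
[22] read 'a'  n3⇒n4  ** P0@[19:22]
[23] read 'b'  n4⇒n1 (via fail)
[24] read 'c'  n1⇒n2
[25] read 'b'  n2⇒n1 (via fail)
[26] read 'b'  n1⇒n1 (via fail)
[27] read 'c'  n1⇒n2
[28] read 'a'  n2⇒n3
[29] read 'a'  n3⇒n4  ** P0@[26:29]
[30] read 'c'  n4⇒n5 (via fail)
[31] read 'a'  n5⇒n0 (via fail)
[32] read 'c'  n0⇒n5
[33] read 'a'  n5⇒n0 (via fail)
[34] read 'b'  n0⇒n1
[35] read 'c'  n1⇒n2
[36] read 'a'  n2⇒n3
[37] read 'a'  n3⇒n4  ** P0@[34:37]
[38] read 'a'  n4⇒n0 (via fail)
[39] read 'b'  n0⇒n1
[40] read 'b'  n1⇒n1 (via fail)
[41] read 'c'  n1⇒n2
[42] read 'a'  n2⇒n3
[43] read 'a'  n3⇒n4  ** P0@[40:43]
[44] read 'b'  n4⇒n1 (via fail)
[45] read 'b'  n1⇒n1 (via fail)
[46] read 'c'  n1⇒n2

All matches (sorted): [[2,1],[6,0],[11,0],[18,1],[22,0],[29,0],[37,0],[43,0]]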